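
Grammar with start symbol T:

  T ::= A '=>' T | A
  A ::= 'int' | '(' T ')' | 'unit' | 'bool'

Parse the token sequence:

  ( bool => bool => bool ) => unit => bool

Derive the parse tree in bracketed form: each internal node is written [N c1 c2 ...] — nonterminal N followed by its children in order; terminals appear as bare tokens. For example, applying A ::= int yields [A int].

[T [A ( [T [A bool] => [T [A bool] => [T [A bool]]]] )] => [T [A unit] => [T [A bool]]]]

T
A => T
( T ) => T
( A => T ) => T
( bool => T ) => T
( bool => A => T ) => T
( bool => bool => T ) => T
( bool => bool => A ) => T
( bool => bool => bool ) => T
( bool => bool => bool ) => A => T
( bool => bool => bool ) => unit => T
( bool => bool => bool ) => unit => A
( bool => bool => bool ) => unit => bool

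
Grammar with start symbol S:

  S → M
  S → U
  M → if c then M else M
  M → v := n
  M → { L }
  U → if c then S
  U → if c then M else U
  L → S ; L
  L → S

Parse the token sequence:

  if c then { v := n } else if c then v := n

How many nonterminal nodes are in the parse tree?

[S [U if c then [M { [L [S [M v := n]]] }] else [U if c then [S [M v := n]]]]]

9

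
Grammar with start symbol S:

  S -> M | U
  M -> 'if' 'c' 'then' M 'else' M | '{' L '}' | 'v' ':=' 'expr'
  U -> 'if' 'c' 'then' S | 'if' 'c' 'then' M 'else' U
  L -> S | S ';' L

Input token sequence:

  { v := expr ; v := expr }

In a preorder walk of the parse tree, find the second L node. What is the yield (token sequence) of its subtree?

v := expr

[S [M { [L [S [M v := expr]] ; [L [S [M v := expr]]]] }]]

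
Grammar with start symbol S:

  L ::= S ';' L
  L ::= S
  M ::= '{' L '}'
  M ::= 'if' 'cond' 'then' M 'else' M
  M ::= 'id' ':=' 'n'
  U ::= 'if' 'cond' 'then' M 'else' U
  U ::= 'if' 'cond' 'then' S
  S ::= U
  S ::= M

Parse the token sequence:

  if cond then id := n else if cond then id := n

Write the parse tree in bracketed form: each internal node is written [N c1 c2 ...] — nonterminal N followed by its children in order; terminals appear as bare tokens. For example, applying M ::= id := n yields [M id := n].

S
U
if cond then M else U
if cond then id := n else U
if cond then id := n else if cond then S
if cond then id := n else if cond then M
if cond then id := n else if cond then id := n

[S [U if cond then [M id := n] else [U if cond then [S [M id := n]]]]]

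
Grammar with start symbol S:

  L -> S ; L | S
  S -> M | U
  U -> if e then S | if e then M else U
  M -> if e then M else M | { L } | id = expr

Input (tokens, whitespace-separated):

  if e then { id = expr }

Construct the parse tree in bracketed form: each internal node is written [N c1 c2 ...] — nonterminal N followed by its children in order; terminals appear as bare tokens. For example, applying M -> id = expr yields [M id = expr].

S
U
if e then S
if e then M
if e then { L }
if e then { S }
if e then { M }
if e then { id = expr }

[S [U if e then [S [M { [L [S [M id = expr]]] }]]]]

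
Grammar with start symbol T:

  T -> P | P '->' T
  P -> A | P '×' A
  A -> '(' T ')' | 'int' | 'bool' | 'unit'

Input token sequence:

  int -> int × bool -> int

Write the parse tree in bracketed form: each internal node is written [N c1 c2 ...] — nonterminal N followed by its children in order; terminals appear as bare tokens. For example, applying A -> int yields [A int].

T
P -> T
A -> T
int -> T
int -> P -> T
int -> P × A -> T
int -> A × A -> T
int -> int × A -> T
int -> int × bool -> T
int -> int × bool -> P
int -> int × bool -> A
int -> int × bool -> int

[T [P [A int]] -> [T [P [P [A int]] × [A bool]] -> [T [P [A int]]]]]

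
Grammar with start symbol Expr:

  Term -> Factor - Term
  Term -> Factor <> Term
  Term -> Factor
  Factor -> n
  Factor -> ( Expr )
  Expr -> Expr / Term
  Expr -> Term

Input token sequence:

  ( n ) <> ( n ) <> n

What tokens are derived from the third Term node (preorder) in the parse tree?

[Expr [Term [Factor ( [Expr [Term [Factor n]]] )] <> [Term [Factor ( [Expr [Term [Factor n]]] )] <> [Term [Factor n]]]]]

( n ) <> n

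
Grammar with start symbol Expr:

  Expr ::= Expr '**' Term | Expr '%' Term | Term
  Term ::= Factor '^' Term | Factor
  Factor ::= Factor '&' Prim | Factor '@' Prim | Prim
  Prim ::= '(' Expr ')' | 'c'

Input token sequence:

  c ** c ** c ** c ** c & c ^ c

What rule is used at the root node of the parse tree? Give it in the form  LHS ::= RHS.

Expr ::= Expr '**' Term

[Expr [Expr [Expr [Expr [Expr [Term [Factor [Prim c]]]] ** [Term [Factor [Prim c]]]] ** [Term [Factor [Prim c]]]] ** [Term [Factor [Prim c]]]] ** [Term [Factor [Factor [Prim c]] & [Prim c]] ^ [Term [Factor [Prim c]]]]]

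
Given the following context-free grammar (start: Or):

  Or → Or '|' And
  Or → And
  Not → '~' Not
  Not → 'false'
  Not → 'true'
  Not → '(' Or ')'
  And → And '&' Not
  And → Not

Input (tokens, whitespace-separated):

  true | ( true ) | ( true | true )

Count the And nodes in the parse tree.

[Or [Or [Or [And [Not true]]] | [And [Not ( [Or [And [Not true]]] )]]] | [And [Not ( [Or [Or [And [Not true]]] | [And [Not true]]] )]]]

6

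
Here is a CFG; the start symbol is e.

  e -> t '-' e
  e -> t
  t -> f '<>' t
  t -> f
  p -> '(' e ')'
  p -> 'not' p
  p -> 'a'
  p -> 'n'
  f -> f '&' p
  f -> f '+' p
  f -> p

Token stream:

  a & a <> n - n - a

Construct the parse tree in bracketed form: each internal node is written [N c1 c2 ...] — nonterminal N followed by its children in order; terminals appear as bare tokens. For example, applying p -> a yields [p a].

e
t - e
f <> t - e
f & p <> t - e
p & p <> t - e
a & p <> t - e
a & a <> t - e
a & a <> f - e
a & a <> p - e
a & a <> n - e
a & a <> n - t - e
a & a <> n - f - e
a & a <> n - p - e
a & a <> n - n - e
a & a <> n - n - t
a & a <> n - n - f
a & a <> n - n - p
a & a <> n - n - a

[e [t [f [f [p a]] & [p a]] <> [t [f [p n]]]] - [e [t [f [p n]]] - [e [t [f [p a]]]]]]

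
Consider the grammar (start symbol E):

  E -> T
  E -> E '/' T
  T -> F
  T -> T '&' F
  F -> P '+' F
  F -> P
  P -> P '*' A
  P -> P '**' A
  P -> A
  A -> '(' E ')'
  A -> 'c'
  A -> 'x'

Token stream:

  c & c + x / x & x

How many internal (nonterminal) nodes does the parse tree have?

21

[E [E [T [T [F [P [A c]]]] & [F [P [A c]] + [F [P [A x]]]]]] / [T [T [F [P [A x]]]] & [F [P [A x]]]]]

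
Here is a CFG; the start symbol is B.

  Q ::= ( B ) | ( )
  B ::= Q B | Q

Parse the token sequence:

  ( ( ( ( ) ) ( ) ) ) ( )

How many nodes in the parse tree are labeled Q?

6

[B [Q ( [B [Q ( [B [Q ( [B [Q ( )]] )] [B [Q ( )]]] )]] )] [B [Q ( )]]]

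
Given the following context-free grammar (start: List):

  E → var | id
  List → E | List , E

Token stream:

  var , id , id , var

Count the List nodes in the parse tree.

[List [List [List [List [E var]] , [E id]] , [E id]] , [E var]]

4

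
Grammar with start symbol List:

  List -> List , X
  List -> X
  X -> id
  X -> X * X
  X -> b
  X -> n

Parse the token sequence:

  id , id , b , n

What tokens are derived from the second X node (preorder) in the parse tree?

[List [List [List [List [X id]] , [X id]] , [X b]] , [X n]]

id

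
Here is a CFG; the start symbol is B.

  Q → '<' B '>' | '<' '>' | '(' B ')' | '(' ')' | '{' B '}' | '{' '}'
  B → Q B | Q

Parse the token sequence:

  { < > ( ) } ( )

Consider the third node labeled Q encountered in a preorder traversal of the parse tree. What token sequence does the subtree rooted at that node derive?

[B [Q { [B [Q < >] [B [Q ( )]]] }] [B [Q ( )]]]

( )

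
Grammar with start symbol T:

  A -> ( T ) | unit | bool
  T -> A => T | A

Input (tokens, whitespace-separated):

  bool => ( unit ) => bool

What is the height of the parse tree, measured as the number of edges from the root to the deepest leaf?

5

[T [A bool] => [T [A ( [T [A unit]] )] => [T [A bool]]]]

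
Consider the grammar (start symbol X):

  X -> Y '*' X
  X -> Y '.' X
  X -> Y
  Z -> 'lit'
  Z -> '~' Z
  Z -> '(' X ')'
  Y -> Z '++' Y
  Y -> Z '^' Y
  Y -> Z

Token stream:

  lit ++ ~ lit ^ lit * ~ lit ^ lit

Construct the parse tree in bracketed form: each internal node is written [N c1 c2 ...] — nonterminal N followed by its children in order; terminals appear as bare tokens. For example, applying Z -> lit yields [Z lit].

X
Y * X
Z ++ Y * X
lit ++ Y * X
lit ++ Z ^ Y * X
lit ++ ~ Z ^ Y * X
lit ++ ~ lit ^ Y * X
lit ++ ~ lit ^ Z * X
lit ++ ~ lit ^ lit * X
lit ++ ~ lit ^ lit * Y
lit ++ ~ lit ^ lit * Z ^ Y
lit ++ ~ lit ^ lit * ~ Z ^ Y
lit ++ ~ lit ^ lit * ~ lit ^ Y
lit ++ ~ lit ^ lit * ~ lit ^ Z
lit ++ ~ lit ^ lit * ~ lit ^ lit

[X [Y [Z lit] ++ [Y [Z ~ [Z lit]] ^ [Y [Z lit]]]] * [X [Y [Z ~ [Z lit]] ^ [Y [Z lit]]]]]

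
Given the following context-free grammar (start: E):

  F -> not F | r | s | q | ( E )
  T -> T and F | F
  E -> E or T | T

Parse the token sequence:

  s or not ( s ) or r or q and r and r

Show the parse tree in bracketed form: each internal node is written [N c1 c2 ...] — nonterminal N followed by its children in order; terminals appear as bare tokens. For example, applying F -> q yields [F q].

[E [E [E [E [T [F s]]] or [T [F not [F ( [E [T [F s]]] )]]]] or [T [F r]]] or [T [T [T [F q]] and [F r]] and [F r]]]

E
E or T
E or T or T
E or T or T or T
T or T or T or T
F or T or T or T
s or T or T or T
s or F or T or T
s or not F or T or T
s or not ( E ) or T or T
s or not ( T ) or T or T
s or not ( F ) or T or T
s or not ( s ) or T or T
s or not ( s ) or F or T
s or not ( s ) or r or T
s or not ( s ) or r or T and F
s or not ( s ) or r or T and F and F
s or not ( s ) or r or F and F and F
s or not ( s ) or r or q and F and F
s or not ( s ) or r or q and r and F
s or not ( s ) or r or q and r and r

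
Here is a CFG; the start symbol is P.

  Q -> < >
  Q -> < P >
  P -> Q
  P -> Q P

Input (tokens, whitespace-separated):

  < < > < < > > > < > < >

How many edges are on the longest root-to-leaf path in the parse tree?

7

[P [Q < [P [Q < >] [P [Q < [P [Q < >]] >]]] >] [P [Q < >] [P [Q < >]]]]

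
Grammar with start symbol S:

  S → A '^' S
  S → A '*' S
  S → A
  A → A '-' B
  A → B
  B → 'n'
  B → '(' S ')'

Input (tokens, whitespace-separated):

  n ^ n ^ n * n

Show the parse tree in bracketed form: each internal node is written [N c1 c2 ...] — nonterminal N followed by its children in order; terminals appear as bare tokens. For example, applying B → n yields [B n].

[S [A [B n]] ^ [S [A [B n]] ^ [S [A [B n]] * [S [A [B n]]]]]]

S
A ^ S
B ^ S
n ^ S
n ^ A ^ S
n ^ B ^ S
n ^ n ^ S
n ^ n ^ A * S
n ^ n ^ B * S
n ^ n ^ n * S
n ^ n ^ n * A
n ^ n ^ n * B
n ^ n ^ n * n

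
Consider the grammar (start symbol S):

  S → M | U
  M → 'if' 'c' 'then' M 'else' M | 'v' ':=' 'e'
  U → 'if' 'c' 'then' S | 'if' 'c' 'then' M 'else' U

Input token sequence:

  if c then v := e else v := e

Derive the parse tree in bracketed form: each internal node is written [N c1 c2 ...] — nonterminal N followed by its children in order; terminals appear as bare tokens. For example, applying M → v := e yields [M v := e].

[S [M if c then [M v := e] else [M v := e]]]

S
M
if c then M else M
if c then v := e else M
if c then v := e else v := e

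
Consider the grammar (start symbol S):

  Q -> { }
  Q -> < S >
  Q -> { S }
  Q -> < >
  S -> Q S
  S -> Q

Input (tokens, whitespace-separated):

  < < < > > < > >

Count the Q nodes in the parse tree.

[S [Q < [S [Q < [S [Q < >]] >] [S [Q < >]]] >]]

4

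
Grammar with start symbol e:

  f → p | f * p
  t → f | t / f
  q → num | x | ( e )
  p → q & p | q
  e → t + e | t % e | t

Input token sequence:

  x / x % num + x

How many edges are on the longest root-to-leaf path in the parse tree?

7

[e [t [t [f [p [q x]]]] / [f [p [q x]]]] % [e [t [f [p [q num]]]] + [e [t [f [p [q x]]]]]]]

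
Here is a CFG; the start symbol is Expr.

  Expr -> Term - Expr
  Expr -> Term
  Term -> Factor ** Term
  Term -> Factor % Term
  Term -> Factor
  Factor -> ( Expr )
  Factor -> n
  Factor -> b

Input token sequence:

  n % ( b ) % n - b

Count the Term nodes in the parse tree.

[Expr [Term [Factor n] % [Term [Factor ( [Expr [Term [Factor b]]] )] % [Term [Factor n]]]] - [Expr [Term [Factor b]]]]

5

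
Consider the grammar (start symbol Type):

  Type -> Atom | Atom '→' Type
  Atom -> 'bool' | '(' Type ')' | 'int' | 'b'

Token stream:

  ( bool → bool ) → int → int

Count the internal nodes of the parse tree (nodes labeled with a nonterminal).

10

[Type [Atom ( [Type [Atom bool] → [Type [Atom bool]]] )] → [Type [Atom int] → [Type [Atom int]]]]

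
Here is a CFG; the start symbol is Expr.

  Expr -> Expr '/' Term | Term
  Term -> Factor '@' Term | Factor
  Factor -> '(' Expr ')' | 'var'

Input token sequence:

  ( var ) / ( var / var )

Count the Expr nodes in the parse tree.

5

[Expr [Expr [Term [Factor ( [Expr [Term [Factor var]]] )]]] / [Term [Factor ( [Expr [Expr [Term [Factor var]]] / [Term [Factor var]]] )]]]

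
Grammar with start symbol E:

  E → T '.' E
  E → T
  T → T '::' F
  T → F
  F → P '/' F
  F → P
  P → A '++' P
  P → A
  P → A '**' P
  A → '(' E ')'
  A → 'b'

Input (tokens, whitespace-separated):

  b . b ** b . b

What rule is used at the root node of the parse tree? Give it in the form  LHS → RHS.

[E [T [F [P [A b]]]] . [E [T [F [P [A b] ** [P [A b]]]]] . [E [T [F [P [A b]]]]]]]

E → T '.' E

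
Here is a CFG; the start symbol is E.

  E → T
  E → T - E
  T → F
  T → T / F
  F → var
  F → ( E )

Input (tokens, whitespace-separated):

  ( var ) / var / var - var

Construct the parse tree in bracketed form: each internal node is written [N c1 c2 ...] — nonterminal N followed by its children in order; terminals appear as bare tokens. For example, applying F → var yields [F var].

[E [T [T [T [F ( [E [T [F var]]] )]] / [F var]] / [F var]] - [E [T [F var]]]]

E
T - E
T / F - E
T / F / F - E
F / F / F - E
( E ) / F / F - E
( T ) / F / F - E
( F ) / F / F - E
( var ) / F / F - E
( var ) / var / F - E
( var ) / var / var - E
( var ) / var / var - T
( var ) / var / var - F
( var ) / var / var - var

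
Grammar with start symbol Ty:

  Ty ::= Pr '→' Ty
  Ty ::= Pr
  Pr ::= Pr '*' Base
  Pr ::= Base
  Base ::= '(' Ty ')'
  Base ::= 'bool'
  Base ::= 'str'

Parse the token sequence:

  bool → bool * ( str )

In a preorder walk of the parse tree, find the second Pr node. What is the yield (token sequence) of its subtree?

bool * ( str )

[Ty [Pr [Base bool]] → [Ty [Pr [Pr [Base bool]] * [Base ( [Ty [Pr [Base str]]] )]]]]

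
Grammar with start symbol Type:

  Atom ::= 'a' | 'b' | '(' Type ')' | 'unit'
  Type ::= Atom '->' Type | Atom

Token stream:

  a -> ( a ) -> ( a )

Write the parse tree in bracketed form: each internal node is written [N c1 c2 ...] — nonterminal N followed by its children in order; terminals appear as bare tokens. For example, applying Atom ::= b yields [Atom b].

Type
Atom -> Type
a -> Type
a -> Atom -> Type
a -> ( Type ) -> Type
a -> ( Atom ) -> Type
a -> ( a ) -> Type
a -> ( a ) -> Atom
a -> ( a ) -> ( Type )
a -> ( a ) -> ( Atom )
a -> ( a ) -> ( a )

[Type [Atom a] -> [Type [Atom ( [Type [Atom a]] )] -> [Type [Atom ( [Type [Atom a]] )]]]]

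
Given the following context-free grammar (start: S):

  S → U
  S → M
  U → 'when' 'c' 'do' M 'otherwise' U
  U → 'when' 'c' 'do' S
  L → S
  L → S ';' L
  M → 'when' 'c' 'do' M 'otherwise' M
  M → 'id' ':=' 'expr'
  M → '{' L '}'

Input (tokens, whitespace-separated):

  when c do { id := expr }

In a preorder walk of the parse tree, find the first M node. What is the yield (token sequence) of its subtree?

{ id := expr }

[S [U when c do [S [M { [L [S [M id := expr]]] }]]]]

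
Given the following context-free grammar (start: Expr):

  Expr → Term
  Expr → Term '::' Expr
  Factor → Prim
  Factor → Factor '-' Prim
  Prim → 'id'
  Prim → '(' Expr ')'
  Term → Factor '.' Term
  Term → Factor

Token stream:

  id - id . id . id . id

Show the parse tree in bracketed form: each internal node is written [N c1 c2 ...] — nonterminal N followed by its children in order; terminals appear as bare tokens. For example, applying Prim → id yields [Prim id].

[Expr [Term [Factor [Factor [Prim id]] - [Prim id]] . [Term [Factor [Prim id]] . [Term [Factor [Prim id]] . [Term [Factor [Prim id]]]]]]]

Expr
Term
Factor . Term
Factor - Prim . Term
Prim - Prim . Term
id - Prim . Term
id - id . Term
id - id . Factor . Term
id - id . Prim . Term
id - id . id . Term
id - id . id . Factor . Term
id - id . id . Prim . Term
id - id . id . id . Term
id - id . id . id . Factor
id - id . id . id . Prim
id - id . id . id . id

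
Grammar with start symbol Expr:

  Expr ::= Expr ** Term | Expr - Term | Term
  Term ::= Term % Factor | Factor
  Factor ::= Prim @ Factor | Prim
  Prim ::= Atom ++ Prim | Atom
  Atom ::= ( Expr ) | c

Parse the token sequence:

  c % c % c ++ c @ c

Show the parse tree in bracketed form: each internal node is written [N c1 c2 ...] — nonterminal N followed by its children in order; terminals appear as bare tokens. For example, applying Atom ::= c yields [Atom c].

Expr
Term
Term % Factor
Term % Factor % Factor
Factor % Factor % Factor
Prim % Factor % Factor
Atom % Factor % Factor
c % Factor % Factor
c % Prim % Factor
c % Atom % Factor
c % c % Factor
c % c % Prim @ Factor
c % c % Atom ++ Prim @ Factor
c % c % c ++ Prim @ Factor
c % c % c ++ Atom @ Factor
c % c % c ++ c @ Factor
c % c % c ++ c @ Prim
c % c % c ++ c @ Atom
c % c % c ++ c @ c

[Expr [Term [Term [Term [Factor [Prim [Atom c]]]] % [Factor [Prim [Atom c]]]] % [Factor [Prim [Atom c] ++ [Prim [Atom c]]] @ [Factor [Prim [Atom c]]]]]]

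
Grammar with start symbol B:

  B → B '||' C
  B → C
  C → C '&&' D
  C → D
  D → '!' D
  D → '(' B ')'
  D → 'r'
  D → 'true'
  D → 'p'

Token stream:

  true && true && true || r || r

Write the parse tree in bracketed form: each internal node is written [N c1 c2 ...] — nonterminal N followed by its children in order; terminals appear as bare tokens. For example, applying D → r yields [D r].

[B [B [B [C [C [C [D true]] && [D true]] && [D true]]] || [C [D r]]] || [C [D r]]]

B
B || C
B || C || C
C || C || C
C && D || C || C
C && D && D || C || C
D && D && D || C || C
true && D && D || C || C
true && true && D || C || C
true && true && true || C || C
true && true && true || D || C
true && true && true || r || C
true && true && true || r || D
true && true && true || r || r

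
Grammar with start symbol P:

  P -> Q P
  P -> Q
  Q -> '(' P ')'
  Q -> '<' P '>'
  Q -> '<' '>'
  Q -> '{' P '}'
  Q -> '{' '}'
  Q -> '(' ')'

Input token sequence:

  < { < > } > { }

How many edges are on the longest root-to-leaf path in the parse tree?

6

[P [Q < [P [Q { [P [Q < >]] }]] >] [P [Q { }]]]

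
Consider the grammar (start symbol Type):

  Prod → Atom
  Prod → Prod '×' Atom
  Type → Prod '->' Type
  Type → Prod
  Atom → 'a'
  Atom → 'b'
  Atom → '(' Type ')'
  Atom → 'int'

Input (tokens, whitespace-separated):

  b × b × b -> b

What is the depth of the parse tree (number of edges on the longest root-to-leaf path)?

5

[Type [Prod [Prod [Prod [Atom b]] × [Atom b]] × [Atom b]] -> [Type [Prod [Atom b]]]]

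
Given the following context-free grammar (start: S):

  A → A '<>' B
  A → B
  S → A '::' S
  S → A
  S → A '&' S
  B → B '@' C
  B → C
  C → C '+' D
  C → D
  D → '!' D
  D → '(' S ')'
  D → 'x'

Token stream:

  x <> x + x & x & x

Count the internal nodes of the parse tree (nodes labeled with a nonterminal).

[S [A [A [B [C [D x]]]] <> [B [C [C [D x]] + [D x]]]] & [S [A [B [C [D x]]]] & [S [A [B [C [D x]]]]]]]

21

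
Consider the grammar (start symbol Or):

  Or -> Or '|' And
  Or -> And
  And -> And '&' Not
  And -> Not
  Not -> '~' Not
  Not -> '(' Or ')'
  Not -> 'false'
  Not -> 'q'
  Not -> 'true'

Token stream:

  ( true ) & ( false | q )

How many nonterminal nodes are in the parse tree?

14

[Or [And [And [Not ( [Or [And [Not true]]] )]] & [Not ( [Or [Or [And [Not false]]] | [And [Not q]]] )]]]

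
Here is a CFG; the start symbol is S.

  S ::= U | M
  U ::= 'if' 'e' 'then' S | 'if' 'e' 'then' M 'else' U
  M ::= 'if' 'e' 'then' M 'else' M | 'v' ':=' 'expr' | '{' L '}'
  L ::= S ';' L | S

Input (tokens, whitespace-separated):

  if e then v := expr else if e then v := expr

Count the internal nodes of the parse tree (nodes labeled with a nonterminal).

[S [U if e then [M v := expr] else [U if e then [S [M v := expr]]]]]

6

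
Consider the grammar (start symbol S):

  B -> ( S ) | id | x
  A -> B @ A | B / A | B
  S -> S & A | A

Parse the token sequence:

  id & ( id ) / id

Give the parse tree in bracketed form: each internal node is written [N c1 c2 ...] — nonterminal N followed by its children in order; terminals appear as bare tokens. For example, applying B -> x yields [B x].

S
S & A
A & A
B & A
id & A
id & B / A
id & ( S ) / A
id & ( A ) / A
id & ( B ) / A
id & ( id ) / A
id & ( id ) / B
id & ( id ) / id

[S [S [A [B id]]] & [A [B ( [S [A [B id]]] )] / [A [B id]]]]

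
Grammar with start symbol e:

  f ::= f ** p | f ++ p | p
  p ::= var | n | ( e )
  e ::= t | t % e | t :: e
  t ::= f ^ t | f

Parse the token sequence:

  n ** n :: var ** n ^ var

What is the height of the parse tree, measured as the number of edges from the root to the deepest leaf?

[e [t [f [f [p n]] ** [p n]]] :: [e [t [f [f [p var]] ** [p n]] ^ [t [f [p var]]]]]]

6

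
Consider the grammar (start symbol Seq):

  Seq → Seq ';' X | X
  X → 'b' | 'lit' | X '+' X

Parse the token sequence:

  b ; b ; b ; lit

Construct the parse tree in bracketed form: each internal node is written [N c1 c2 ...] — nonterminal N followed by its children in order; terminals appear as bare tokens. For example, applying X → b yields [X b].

[Seq [Seq [Seq [Seq [X b]] ; [X b]] ; [X b]] ; [X lit]]

Seq
Seq ; X
Seq ; X ; X
Seq ; X ; X ; X
X ; X ; X ; X
b ; X ; X ; X
b ; b ; X ; X
b ; b ; b ; X
b ; b ; b ; lit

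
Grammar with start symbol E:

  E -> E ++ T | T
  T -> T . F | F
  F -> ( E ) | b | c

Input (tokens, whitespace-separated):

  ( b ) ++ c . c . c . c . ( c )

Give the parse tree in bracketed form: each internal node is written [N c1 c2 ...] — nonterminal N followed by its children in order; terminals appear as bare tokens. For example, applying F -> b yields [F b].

[E [E [T [F ( [E [T [F b]]] )]]] ++ [T [T [T [T [T [F c]] . [F c]] . [F c]] . [F c]] . [F ( [E [T [F c]]] )]]]

E
E ++ T
T ++ T
F ++ T
( E ) ++ T
( T ) ++ T
( F ) ++ T
( b ) ++ T
( b ) ++ T . F
( b ) ++ T . F . F
( b ) ++ T . F . F . F
( b ) ++ T . F . F . F . F
( b ) ++ F . F . F . F . F
( b ) ++ c . F . F . F . F
( b ) ++ c . c . F . F . F
( b ) ++ c . c . c . F . F
( b ) ++ c . c . c . c . F
( b ) ++ c . c . c . c . ( E )
( b ) ++ c . c . c . c . ( T )
( b ) ++ c . c . c . c . ( F )
( b ) ++ c . c . c . c . ( c )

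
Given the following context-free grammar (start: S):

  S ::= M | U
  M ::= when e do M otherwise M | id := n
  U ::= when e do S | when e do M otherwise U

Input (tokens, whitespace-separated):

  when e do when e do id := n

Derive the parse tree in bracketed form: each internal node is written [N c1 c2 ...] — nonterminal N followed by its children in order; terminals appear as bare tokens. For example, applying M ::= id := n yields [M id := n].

[S [U when e do [S [U when e do [S [M id := n]]]]]]

S
U
when e do S
when e do U
when e do when e do S
when e do when e do M
when e do when e do id := n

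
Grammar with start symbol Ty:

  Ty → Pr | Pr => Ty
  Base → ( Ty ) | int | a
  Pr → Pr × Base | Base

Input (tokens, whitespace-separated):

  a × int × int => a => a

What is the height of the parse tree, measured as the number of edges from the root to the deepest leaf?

[Ty [Pr [Pr [Pr [Base a]] × [Base int]] × [Base int]] => [Ty [Pr [Base a]] => [Ty [Pr [Base a]]]]]

5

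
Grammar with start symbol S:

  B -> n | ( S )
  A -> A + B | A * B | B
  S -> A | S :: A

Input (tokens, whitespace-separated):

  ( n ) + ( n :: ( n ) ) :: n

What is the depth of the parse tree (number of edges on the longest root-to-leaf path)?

10

[S [S [A [A [B ( [S [A [B n]]] )]] + [B ( [S [S [A [B n]]] :: [A [B ( [S [A [B n]]] )]]] )]]] :: [A [B n]]]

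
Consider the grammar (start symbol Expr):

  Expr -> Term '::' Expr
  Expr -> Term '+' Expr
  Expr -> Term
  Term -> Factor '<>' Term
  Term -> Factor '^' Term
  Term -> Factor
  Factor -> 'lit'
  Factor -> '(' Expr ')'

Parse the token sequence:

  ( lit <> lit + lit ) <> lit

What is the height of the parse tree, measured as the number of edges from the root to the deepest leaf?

7

[Expr [Term [Factor ( [Expr [Term [Factor lit] <> [Term [Factor lit]]] + [Expr [Term [Factor lit]]]] )] <> [Term [Factor lit]]]]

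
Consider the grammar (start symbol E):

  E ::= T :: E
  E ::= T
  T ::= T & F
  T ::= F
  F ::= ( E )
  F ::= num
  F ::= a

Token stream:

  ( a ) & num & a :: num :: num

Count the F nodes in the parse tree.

6

[E [T [T [T [F ( [E [T [F a]]] )]] & [F num]] & [F a]] :: [E [T [F num]] :: [E [T [F num]]]]]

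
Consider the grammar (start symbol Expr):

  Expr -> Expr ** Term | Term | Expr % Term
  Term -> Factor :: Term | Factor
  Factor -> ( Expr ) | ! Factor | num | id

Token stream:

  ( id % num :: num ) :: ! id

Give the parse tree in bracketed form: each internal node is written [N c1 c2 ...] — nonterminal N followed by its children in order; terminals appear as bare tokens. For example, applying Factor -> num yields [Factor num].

Expr
Term
Factor :: Term
( Expr ) :: Term
( Expr % Term ) :: Term
( Term % Term ) :: Term
( Factor % Term ) :: Term
( id % Term ) :: Term
( id % Factor :: Term ) :: Term
( id % num :: Term ) :: Term
( id % num :: Factor ) :: Term
( id % num :: num ) :: Term
( id % num :: num ) :: Factor
( id % num :: num ) :: ! Factor
( id % num :: num ) :: ! id

[Expr [Term [Factor ( [Expr [Expr [Term [Factor id]]] % [Term [Factor num] :: [Term [Factor num]]]] )] :: [Term [Factor ! [Factor id]]]]]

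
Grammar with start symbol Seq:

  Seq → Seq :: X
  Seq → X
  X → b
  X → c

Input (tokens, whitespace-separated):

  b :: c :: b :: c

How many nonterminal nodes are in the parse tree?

[Seq [Seq [Seq [Seq [X b]] :: [X c]] :: [X b]] :: [X c]]

8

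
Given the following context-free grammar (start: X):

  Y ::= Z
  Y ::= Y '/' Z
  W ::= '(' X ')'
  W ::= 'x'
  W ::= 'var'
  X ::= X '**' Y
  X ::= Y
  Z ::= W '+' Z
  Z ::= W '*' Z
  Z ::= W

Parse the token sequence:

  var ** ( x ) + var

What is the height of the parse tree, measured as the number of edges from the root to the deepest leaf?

8

[X [X [Y [Z [W var]]]] ** [Y [Z [W ( [X [Y [Z [W x]]]] )] + [Z [W var]]]]]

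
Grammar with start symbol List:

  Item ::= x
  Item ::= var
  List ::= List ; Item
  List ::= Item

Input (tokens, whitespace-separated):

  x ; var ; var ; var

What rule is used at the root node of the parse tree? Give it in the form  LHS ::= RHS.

List ::= List ; Item

[List [List [List [List [Item x]] ; [Item var]] ; [Item var]] ; [Item var]]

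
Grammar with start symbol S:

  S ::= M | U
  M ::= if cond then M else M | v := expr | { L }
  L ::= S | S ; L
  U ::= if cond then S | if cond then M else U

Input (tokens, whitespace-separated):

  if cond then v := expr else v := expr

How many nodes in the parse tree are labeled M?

[S [M if cond then [M v := expr] else [M v := expr]]]

3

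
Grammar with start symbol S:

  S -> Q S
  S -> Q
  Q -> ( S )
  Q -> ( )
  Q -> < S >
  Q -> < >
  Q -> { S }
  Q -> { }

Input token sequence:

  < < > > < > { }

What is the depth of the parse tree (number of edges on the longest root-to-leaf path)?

4

[S [Q < [S [Q < >]] >] [S [Q < >] [S [Q { }]]]]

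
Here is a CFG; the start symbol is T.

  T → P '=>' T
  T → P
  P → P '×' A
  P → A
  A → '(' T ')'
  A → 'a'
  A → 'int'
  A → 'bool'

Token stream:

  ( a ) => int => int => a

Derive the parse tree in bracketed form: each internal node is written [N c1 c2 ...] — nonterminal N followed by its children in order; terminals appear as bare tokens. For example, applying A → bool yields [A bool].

[T [P [A ( [T [P [A a]]] )]] => [T [P [A int]] => [T [P [A int]] => [T [P [A a]]]]]]

T
P => T
A => T
( T ) => T
( P ) => T
( A ) => T
( a ) => T
( a ) => P => T
( a ) => A => T
( a ) => int => T
( a ) => int => P => T
( a ) => int => A => T
( a ) => int => int => T
( a ) => int => int => P
( a ) => int => int => A
( a ) => int => int => a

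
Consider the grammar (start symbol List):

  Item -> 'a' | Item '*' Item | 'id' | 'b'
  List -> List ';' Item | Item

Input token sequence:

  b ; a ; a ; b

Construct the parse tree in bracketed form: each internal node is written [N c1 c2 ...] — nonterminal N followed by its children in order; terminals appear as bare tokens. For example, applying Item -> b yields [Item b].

List
List ; Item
List ; Item ; Item
List ; Item ; Item ; Item
Item ; Item ; Item ; Item
b ; Item ; Item ; Item
b ; a ; Item ; Item
b ; a ; a ; Item
b ; a ; a ; b

[List [List [List [List [Item b]] ; [Item a]] ; [Item a]] ; [Item b]]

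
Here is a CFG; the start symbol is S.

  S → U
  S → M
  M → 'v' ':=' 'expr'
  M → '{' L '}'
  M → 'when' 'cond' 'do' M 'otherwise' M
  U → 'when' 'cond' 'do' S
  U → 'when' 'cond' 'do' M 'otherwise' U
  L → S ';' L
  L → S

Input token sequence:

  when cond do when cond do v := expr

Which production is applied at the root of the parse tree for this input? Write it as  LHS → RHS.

S → U

[S [U when cond do [S [U when cond do [S [M v := expr]]]]]]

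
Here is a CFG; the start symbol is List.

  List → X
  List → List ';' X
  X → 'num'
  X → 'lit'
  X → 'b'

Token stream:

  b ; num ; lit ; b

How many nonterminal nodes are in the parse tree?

[List [List [List [List [X b]] ; [X num]] ; [X lit]] ; [X b]]

8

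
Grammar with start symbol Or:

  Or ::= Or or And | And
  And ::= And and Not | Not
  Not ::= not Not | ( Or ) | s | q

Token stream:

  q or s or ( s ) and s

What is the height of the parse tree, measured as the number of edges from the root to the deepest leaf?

[Or [Or [Or [And [Not q]]] or [And [Not s]]] or [And [And [Not ( [Or [And [Not s]]] )]] and [Not s]]]

7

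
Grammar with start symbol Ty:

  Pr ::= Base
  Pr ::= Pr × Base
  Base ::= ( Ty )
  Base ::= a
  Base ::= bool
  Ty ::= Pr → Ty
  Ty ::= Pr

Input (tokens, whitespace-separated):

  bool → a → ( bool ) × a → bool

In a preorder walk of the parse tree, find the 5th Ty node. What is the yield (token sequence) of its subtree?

bool

[Ty [Pr [Base bool]] → [Ty [Pr [Base a]] → [Ty [Pr [Pr [Base ( [Ty [Pr [Base bool]]] )]] × [Base a]] → [Ty [Pr [Base bool]]]]]]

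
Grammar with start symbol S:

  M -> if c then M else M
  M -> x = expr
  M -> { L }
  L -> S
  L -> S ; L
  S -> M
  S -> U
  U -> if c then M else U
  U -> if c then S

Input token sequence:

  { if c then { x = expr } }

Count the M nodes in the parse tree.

[S [M { [L [S [U if c then [S [M { [L [S [M x = expr]]] }]]]]] }]]

3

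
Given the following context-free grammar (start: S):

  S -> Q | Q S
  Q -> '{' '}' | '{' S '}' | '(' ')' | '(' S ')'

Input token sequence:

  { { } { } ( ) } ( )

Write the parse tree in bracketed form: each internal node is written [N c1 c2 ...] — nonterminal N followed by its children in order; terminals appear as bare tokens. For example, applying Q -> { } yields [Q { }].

S
Q S
{ S } S
{ Q S } S
{ { } S } S
{ { } Q S } S
{ { } { } S } S
{ { } { } Q } S
{ { } { } ( ) } S
{ { } { } ( ) } Q
{ { } { } ( ) } ( )

[S [Q { [S [Q { }] [S [Q { }] [S [Q ( )]]]] }] [S [Q ( )]]]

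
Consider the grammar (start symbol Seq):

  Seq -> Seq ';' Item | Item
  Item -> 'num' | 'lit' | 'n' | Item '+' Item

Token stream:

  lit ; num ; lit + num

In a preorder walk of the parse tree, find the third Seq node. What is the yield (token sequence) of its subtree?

[Seq [Seq [Seq [Item lit]] ; [Item num]] ; [Item [Item lit] + [Item num]]]

lit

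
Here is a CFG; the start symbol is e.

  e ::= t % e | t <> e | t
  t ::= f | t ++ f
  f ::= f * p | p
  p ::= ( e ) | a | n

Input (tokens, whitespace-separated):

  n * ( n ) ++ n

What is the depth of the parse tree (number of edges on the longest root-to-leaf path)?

[e [t [t [f [f [p n]] * [p ( [e [t [f [p n]]]] )]]] ++ [f [p n]]]]

9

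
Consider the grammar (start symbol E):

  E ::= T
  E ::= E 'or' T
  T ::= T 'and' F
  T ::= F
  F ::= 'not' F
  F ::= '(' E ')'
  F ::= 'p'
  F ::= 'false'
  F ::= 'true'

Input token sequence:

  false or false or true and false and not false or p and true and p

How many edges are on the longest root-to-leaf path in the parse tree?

6

[E [E [E [E [T [F false]]] or [T [F false]]] or [T [T [T [F true]] and [F false]] and [F not [F false]]]] or [T [T [T [F p]] and [F true]] and [F p]]]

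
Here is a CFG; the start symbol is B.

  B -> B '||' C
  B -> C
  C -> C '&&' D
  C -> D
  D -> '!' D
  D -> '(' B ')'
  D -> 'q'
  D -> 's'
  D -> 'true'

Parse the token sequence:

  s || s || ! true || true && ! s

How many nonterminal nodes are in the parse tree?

16

[B [B [B [B [C [D s]]] || [C [D s]]] || [C [D ! [D true]]]] || [C [C [D true]] && [D ! [D s]]]]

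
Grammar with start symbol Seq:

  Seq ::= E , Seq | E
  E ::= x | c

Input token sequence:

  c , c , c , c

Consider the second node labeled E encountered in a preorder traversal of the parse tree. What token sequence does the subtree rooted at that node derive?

[Seq [E c] , [Seq [E c] , [Seq [E c] , [Seq [E c]]]]]

c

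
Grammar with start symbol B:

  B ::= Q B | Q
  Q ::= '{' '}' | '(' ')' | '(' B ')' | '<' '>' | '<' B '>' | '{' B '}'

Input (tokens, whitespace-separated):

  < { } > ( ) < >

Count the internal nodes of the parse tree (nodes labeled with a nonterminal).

8

[B [Q < [B [Q { }]] >] [B [Q ( )] [B [Q < >]]]]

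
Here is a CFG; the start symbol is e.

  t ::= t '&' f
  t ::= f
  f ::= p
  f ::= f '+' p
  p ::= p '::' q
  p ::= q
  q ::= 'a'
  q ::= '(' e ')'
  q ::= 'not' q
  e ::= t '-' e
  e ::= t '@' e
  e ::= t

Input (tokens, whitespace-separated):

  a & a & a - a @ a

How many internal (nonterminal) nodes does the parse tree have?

[e [t [t [t [f [p [q a]]]] & [f [p [q a]]]] & [f [p [q a]]]] - [e [t [f [p [q a]]]] @ [e [t [f [p [q a]]]]]]]

23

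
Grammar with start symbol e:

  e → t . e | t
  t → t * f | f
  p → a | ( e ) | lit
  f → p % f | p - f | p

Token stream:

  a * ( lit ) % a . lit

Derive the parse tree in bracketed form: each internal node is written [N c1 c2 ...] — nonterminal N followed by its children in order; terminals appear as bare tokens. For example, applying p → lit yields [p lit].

e
t . e
t * f . e
f * f . e
p * f . e
a * f . e
a * p % f . e
a * ( e ) % f . e
a * ( t ) % f . e
a * ( f ) % f . e
a * ( p ) % f . e
a * ( lit ) % f . e
a * ( lit ) % p . e
a * ( lit ) % a . e
a * ( lit ) % a . t
a * ( lit ) % a . f
a * ( lit ) % a . p
a * ( lit ) % a . lit

[e [t [t [f [p a]]] * [f [p ( [e [t [f [p lit]]]] )] % [f [p a]]]] . [e [t [f [p lit]]]]]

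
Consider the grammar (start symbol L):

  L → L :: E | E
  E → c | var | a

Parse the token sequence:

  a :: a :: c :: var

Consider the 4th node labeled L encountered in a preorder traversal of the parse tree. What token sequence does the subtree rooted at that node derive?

a

[L [L [L [L [E a]] :: [E a]] :: [E c]] :: [E var]]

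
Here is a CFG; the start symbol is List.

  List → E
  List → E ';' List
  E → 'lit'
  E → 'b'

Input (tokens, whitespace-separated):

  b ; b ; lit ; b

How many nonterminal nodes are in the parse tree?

8

[List [E b] ; [List [E b] ; [List [E lit] ; [List [E b]]]]]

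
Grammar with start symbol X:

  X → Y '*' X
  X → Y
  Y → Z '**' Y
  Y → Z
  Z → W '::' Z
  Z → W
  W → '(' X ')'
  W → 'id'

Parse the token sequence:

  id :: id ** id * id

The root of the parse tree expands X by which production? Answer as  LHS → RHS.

[X [Y [Z [W id] :: [Z [W id]]] ** [Y [Z [W id]]]] * [X [Y [Z [W id]]]]]

X → Y '*' X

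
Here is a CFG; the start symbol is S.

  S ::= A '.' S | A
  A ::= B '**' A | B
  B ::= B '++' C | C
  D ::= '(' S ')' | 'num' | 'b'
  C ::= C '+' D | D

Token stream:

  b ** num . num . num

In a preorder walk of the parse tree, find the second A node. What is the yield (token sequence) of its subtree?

num

[S [A [B [C [D b]]] ** [A [B [C [D num]]]]] . [S [A [B [C [D num]]]] . [S [A [B [C [D num]]]]]]]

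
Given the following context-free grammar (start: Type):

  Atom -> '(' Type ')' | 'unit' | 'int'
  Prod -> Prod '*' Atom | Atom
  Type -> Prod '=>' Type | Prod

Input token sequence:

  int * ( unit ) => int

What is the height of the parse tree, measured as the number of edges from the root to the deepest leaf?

[Type [Prod [Prod [Atom int]] * [Atom ( [Type [Prod [Atom unit]]] )]] => [Type [Prod [Atom int]]]]

6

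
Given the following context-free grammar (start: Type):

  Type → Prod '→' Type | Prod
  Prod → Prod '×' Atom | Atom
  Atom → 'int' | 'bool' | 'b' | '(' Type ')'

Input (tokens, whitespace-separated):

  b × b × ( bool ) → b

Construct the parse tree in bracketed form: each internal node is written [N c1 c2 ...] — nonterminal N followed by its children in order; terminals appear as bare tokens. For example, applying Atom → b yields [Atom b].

[Type [Prod [Prod [Prod [Atom b]] × [Atom b]] × [Atom ( [Type [Prod [Atom bool]]] )]] → [Type [Prod [Atom b]]]]

Type
Prod → Type
Prod × Atom → Type
Prod × Atom × Atom → Type
Atom × Atom × Atom → Type
b × Atom × Atom → Type
b × b × Atom → Type
b × b × ( Type ) → Type
b × b × ( Prod ) → Type
b × b × ( Atom ) → Type
b × b × ( bool ) → Type
b × b × ( bool ) → Prod
b × b × ( bool ) → Atom
b × b × ( bool ) → b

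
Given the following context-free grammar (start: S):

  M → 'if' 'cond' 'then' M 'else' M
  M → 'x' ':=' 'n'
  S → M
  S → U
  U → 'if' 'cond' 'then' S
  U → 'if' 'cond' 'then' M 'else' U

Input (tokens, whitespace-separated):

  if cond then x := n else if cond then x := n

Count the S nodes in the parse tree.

2

[S [U if cond then [M x := n] else [U if cond then [S [M x := n]]]]]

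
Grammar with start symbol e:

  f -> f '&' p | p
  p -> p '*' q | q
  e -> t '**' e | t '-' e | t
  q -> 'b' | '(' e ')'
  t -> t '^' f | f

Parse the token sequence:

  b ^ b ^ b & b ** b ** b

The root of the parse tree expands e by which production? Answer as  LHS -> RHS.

e -> t '**' e

[e [t [t [t [f [p [q b]]]] ^ [f [p [q b]]]] ^ [f [f [p [q b]]] & [p [q b]]]] ** [e [t [f [p [q b]]]] ** [e [t [f [p [q b]]]]]]]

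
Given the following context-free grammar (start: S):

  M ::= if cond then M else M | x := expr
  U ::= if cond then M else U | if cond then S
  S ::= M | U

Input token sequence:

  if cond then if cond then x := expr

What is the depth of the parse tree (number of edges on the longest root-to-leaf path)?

[S [U if cond then [S [U if cond then [S [M x := expr]]]]]]

6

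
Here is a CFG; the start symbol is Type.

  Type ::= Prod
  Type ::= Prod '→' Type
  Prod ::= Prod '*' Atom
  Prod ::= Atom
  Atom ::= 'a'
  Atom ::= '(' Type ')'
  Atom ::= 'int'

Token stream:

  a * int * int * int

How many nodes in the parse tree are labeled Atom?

[Type [Prod [Prod [Prod [Prod [Atom a]] * [Atom int]] * [Atom int]] * [Atom int]]]

4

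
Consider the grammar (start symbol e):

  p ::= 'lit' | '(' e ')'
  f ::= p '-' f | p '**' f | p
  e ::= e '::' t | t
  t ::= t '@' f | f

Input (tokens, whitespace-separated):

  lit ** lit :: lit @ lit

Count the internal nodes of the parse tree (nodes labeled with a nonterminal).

13

[e [e [t [f [p lit] ** [f [p lit]]]]] :: [t [t [f [p lit]]] @ [f [p lit]]]]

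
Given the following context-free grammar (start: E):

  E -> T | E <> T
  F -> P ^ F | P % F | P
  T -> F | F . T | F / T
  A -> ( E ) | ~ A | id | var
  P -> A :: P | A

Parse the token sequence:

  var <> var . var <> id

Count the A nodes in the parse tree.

4

[E [E [E [T [F [P [A var]]]]] <> [T [F [P [A var]]] . [T [F [P [A var]]]]]] <> [T [F [P [A id]]]]]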